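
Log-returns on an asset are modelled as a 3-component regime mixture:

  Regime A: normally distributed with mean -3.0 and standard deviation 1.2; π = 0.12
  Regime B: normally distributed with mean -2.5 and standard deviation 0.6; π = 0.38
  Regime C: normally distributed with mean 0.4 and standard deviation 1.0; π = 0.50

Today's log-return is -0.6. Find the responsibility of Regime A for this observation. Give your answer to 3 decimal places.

Apply Bayes' rule: the posterior for each component is proportional to its prior times its likelihood at x.
Evaluate each component's likelihood at the observed value:
  p_A = 0.0449925
  p_B = 0.00441829
  p_C = 0.241971
Prior × likelihood for each component:
  w_A·p_A = 0.12 × 0.0449925 = 0.0053991
  w_B·p_B = 0.38 × 0.00441829 = 0.00167895
  w_C·p_C = 0.50 × 0.241971 = 0.120985
Evidence: 0.0053991 + 0.00167895 + 0.120985 = 0.128063
So the posterior for Regime A is 0.0053991 / 0.128063 ≈ 0.042.

0.042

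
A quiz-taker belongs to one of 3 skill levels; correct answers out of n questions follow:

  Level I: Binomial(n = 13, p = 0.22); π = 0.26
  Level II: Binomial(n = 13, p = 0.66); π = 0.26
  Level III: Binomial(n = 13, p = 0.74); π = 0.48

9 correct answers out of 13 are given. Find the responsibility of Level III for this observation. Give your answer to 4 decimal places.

0.6384

P(component k | x) = π_k·f_k(x) / marginal(x), where marginal(x) = Σ_j π_j·f_j(x).
Binomial probabilities:
  L_I = 0.000319513
  L_II = 0.227048
  L_III = 0.217413
Unnormalised posteriors:
  π_I·L_I = 0.26 × 0.000319513 = 8.30734e-05
  π_II·L_II = 0.26 × 0.227048 = 0.0590324
  π_III·L_III = 0.48 × 0.217413 = 0.104358
Marginal: 8.30734e-05 + 0.0590324 + 0.104358 = 0.163474
P(Level III | the observation) ≈ 0.6384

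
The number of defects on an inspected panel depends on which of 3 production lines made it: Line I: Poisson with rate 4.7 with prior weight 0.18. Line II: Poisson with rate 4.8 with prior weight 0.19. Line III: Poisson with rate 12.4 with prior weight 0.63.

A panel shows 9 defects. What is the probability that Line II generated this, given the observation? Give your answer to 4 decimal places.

P(component k | x) = w_k·f_k(x) / marginal(x), where marginal(x) = Σ_j w_j·f_j(x).
Evaluate each component's likelihood at the observed value:
  f_I = e^(−4.7)·4.7^9/9! = 0.02805
  f_II = e^(−4.8)·4.8^9/9! = 0.0306757
  f_III = e^(−12.4)·12.4^9/9! = 0.0786648
Prior × likelihood for each component:
  w_I·f_I = 0.18 × 0.02805 = 0.00504901
  w_II·f_II = 0.19 × 0.0306757 = 0.00582838
  w_III·f_III = 0.63 × 0.0786648 = 0.0495588
Denominator: 0.00504901 + 0.00582838 + 0.0495588 = 0.0604362
P(Line II | x) ≈ 0.0964

0.0964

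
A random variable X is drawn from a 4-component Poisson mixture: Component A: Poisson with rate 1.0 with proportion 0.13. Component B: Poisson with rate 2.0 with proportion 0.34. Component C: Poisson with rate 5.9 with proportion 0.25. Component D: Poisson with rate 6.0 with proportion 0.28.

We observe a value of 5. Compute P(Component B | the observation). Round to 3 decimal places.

Posterior ∝ prior × likelihood, so P(k | x) ∝ P(Z=k) f_k(x); normalise over all components.
Evaluate each component's likelihood at the observed value:
  f_A = 0.00306566
  f_B = 0.0360894
  f_C = 0.163208
  f_D = 0.160623
Multiply by the mixture weights:
  P(Z=A)·f_A = 0.13 × 0.00306566 = 0.000398536
  P(Z=B)·f_B = 0.34 × 0.0360894 = 0.0122704
  P(Z=C)·f_C = 0.25 × 0.163208 = 0.040802
  P(Z=D)·f_D = 0.28 × 0.160623 = 0.0449745
Normaliser: 0.000398536 + 0.0122704 + 0.040802 + 0.0449745 = 0.0984454
Responsibility of Component B: 0.0122704 / 0.0984454 ≈ 0.125

0.125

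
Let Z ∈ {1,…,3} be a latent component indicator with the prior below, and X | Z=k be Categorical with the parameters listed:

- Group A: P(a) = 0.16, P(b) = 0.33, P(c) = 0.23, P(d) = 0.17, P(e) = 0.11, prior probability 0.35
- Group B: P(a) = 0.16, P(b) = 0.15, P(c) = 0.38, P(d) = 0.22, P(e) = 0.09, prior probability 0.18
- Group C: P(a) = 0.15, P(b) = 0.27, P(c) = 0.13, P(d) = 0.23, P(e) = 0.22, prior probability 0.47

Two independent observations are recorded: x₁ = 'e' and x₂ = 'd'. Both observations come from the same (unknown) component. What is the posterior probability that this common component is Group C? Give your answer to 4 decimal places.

0.7017

By Bayes' theorem, P(k | x) = π_k f_k(x) / Σ_j π_j f_j(x).
Since both observations come from the same component, the likelihood for component k is f_k(x₁)·f_k(x₂).
  L_A = [P(e | comp) = 0.11] × [0.17] = 0.0187
  L_B = [P(e | comp) = 0.09] × [0.22] = 0.0198
  L_C = [P(e | comp) = 0.22] × [0.23] = 0.0506
Multiply by the mixture weights:
  π_A·L_A = 0.35 × 0.0187 = 0.006545
  π_B·L_B = 0.18 × 0.0198 = 0.003564
  π_C·L_C = 0.47 × 0.0506 = 0.023782
Sum: 0.006545 + 0.003564 + 0.023782 = 0.033891
P(Group C | x) = 0.023782 / 0.033891 ≈ 0.7017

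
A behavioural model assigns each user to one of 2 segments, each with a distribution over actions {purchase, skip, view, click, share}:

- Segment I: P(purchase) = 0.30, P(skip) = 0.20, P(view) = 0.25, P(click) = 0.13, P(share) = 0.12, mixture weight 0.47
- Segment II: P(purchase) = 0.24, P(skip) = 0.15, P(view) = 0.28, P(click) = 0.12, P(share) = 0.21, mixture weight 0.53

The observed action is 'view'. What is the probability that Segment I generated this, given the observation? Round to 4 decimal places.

0.4419

By Bayes' theorem, P(k | x) = π_k f_k(x) / Σ_j π_j f_j(x).
Component likelihoods at x = 'view':
  L_I = P(view | comp) = 0.25
  L_II = P(view | comp) = 0.28
Unnormalised posteriors:
  π_I·L_I = 0.47 × 0.25 = 0.1175
  π_II·L_II = 0.53 × 0.28 = 0.1484
Marginal: 0.1175 + 0.1484 = 0.2659
P(Segment I | 'view') ≈ 0.4419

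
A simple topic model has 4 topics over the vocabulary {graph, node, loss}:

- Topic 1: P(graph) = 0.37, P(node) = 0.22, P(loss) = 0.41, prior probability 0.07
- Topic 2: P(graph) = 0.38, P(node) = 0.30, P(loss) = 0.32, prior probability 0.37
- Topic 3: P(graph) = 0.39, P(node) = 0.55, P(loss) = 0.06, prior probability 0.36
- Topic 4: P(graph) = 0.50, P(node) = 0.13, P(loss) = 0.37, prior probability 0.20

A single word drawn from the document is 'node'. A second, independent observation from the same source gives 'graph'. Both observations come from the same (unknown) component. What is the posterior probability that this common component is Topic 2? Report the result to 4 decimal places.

The responsibility of component k is π_k f_k(x) divided by Σ_j π_j f_j(x).
Since both observations come from the same component, the likelihood for component k is f_k(x₁)·f_k(x₂).
  f_1 = [P(node | comp) = 0.22] × [0.37] = 0.0814
  f_2 = [P(node | comp) = 0.30] × [0.38] = 0.114
  f_3 = [P(node | comp) = 0.55] × [0.39] = 0.2145
  f_4 = [P(node | comp) = 0.13] × [0.5] = 0.065
Unnormalised posteriors:
  π_1·f_1 = 0.07 × 0.0814 = 0.005698
  π_2·f_2 = 0.37 × 0.114 = 0.04218
  π_3·f_3 = 0.36 × 0.2145 = 0.07722
  π_4·f_4 = 0.20 × 0.065 = 0.013
Evidence: 0.005698 + 0.04218 + 0.07722 + 0.013 = 0.138098
P(Topic 2 | data) = 0.04218 / 0.138098 ≈ 0.3054

0.3054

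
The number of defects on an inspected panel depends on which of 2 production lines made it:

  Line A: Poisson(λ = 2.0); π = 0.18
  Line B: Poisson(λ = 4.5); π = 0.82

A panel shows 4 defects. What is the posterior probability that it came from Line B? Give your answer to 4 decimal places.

The responsibility of component k is P(Z=k) f_k(x) divided by Σ_j P(Z=j) f_j(x).
Evaluate each component's likelihood at the observed value:
  L_A = e^(−2.0)·2.0^4/4! = 0.0902235
  L_B = e^(−4.5)·4.5^4/4! = 0.189808
Weight by the priors:
  P(Z=A)·L_A = 0.18 × 0.0902235 = 0.0162402
  P(Z=B)·L_B = 0.82 × 0.189808 = 0.155642
Marginal: 0.0162402 + 0.155642 = 0.171882
So the posterior for Line B is 0.155642 / 0.171882 ≈ 0.9055.

0.9055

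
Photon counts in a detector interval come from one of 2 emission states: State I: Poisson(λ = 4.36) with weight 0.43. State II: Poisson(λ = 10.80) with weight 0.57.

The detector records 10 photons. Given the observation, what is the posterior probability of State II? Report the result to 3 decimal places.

By Bayes' theorem, P(k | x) = P(Z=k) f_k(x) / Σ_j P(Z=j) f_j(x).
Poisson probabilities:
  L_I = 0.00874134
  L_II = 0.121365
Weight by the priors:
  P(Z=I)·L_I = 0.43 × 0.00874134 = 0.00375878
  P(Z=II)·L_II = 0.57 × 0.121365 = 0.0691782
Denominator: 0.00375878 + 0.0691782 = 0.0729369
Responsibility of State II: 0.0691782 / 0.0729369 ≈ 0.948

0.948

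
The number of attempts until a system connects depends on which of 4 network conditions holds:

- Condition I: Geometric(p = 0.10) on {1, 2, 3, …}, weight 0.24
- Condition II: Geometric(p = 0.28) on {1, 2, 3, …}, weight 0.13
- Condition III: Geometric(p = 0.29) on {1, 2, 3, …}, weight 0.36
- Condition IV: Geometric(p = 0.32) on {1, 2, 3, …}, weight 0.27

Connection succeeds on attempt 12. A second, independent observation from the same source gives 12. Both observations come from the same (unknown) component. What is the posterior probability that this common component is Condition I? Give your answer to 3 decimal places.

The responsibility of component k is π_k f_k(x) divided by Σ_j π_j f_j(x).
Since both observations come from the same component, the likelihood for component k is f_k(x₁)·f_k(x₂).
  L_I = [0.10·(1−0.10)^11 = 0.10·0.313811 = 0.0313811] × [0.0313811] = 0.000984771
  L_II = [0.28·(1−0.28)^11 = 0.28·0.0269561 = 0.00754771] × [0.00754771] = 5.6968e-05
  L_III = [0.29·(1−0.29)^11 = 0.29·0.0231122 = 0.00670255] × [0.00670255] = 4.49241e-05
  L_IV = [0.32·(1−0.32)^11 = 0.32·0.0143747 = 0.0045999] × [0.0045999] = 2.1159e-05
Prior × likelihood for each component:
  π_I·L_I = 0.24 × 0.000984771 = 0.000236345
  π_II·L_II = 0.13 × 5.6968e-05 = 7.40584e-06
  π_III·L_III = 0.36 × 4.49241e-05 = 1.61727e-05
  π_IV·L_IV = 0.27 × 2.1159e-05 = 5.71294e-06
Evidence: 0.000236345 + 7.40584e-06 + 1.61727e-05 + 5.71294e-06 = 0.000265636
P(Condition I | data) = 0.000236345 / 0.000265636 ≈ 0.890

0.890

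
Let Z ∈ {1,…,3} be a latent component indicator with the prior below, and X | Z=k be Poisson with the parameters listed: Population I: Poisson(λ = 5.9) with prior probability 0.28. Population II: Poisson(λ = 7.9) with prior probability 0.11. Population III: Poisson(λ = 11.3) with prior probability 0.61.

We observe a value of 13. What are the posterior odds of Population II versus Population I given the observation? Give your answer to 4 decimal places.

2.3644

Posterior odds = (P(Z=i) f_i(x)) / (P(Z=j) f_j(x)); the normalising sum cancels.
Poisson probabilities:
  L_I = 0.00461805
  L_II = 0.0277936
  L_III = 0.0973222
Odds = (0.11/0.28) × (0.0277936/0.00461805) = 0.392857 × 6.01848 ≈ 2.3644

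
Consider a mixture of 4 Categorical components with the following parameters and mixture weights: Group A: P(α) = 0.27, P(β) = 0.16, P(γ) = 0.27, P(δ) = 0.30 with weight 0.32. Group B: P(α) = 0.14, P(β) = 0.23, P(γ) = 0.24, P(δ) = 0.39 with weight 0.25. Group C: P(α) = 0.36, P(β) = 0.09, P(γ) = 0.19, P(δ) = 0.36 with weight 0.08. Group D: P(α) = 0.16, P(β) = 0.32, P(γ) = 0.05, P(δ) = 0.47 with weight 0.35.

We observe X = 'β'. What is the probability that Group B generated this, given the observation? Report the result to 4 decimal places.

0.2523

Posterior ∝ prior × likelihood, so P(k | x) ∝ P(Z=k) f_k(x); normalise over all components.
Evaluate each component's likelihood at the observed value:
  p_A = P(β | comp) = 0.16
  p_B = P(β | comp) = 0.23
  p_C = P(β | comp) = 0.09
  p_D = P(β | comp) = 0.32
Unnormalised posteriors:
  P(Z=A)·p_A = 0.32 × 0.16 = 0.0512
  P(Z=B)·p_B = 0.25 × 0.23 = 0.0575
  P(Z=C)·p_C = 0.08 × 0.09 = 0.0072
  P(Z=D)·p_D = 0.35 × 0.32 = 0.112
Marginal: 0.0512 + 0.0575 + 0.0072 + 0.112 = 0.2279
P(Group B | 'β') = 0.0575 / 0.2279 ≈ 0.2523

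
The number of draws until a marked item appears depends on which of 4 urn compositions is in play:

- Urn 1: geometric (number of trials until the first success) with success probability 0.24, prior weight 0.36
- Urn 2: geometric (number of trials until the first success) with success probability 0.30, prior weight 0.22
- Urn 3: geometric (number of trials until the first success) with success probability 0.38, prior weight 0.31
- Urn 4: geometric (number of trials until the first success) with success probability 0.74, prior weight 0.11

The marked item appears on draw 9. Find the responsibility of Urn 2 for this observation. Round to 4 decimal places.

By Bayes' theorem, P(k | x) = π_k f_k(x) / Σ_j π_j f_j(x).
Component likelihoods at x = 9:
  L_1 = 0.24·(1−0.24)^8 = 0.24·0.111303 = 0.0267128
  L_2 = 0.30·(1−0.30)^8 = 0.30·0.057648 = 0.0172944
  L_3 = 0.38·(1−0.38)^8 = 0.38·0.021834 = 0.00829692
  L_4 = 0.74·(1−0.74)^8 = 0.74·2.08827e-05 = 1.54532e-05
Unnormalised posteriors:
  π_1·L_1 = 0.36 × 0.0267128 = 0.00961662
  π_2·L_2 = 0.22 × 0.0172944 = 0.00380477
  π_3·L_3 = 0.31 × 0.00829692 = 0.00257205
  π_4·L_4 = 0.11 × 1.54532e-05 = 1.69985e-06
Denominator: 0.00961662 + 0.00380477 + 0.00257205 + 1.69985e-06 = 0.0159951
Responsibility of Urn 2: 0.00380477 / 0.0159951 ≈ 0.2379

0.2379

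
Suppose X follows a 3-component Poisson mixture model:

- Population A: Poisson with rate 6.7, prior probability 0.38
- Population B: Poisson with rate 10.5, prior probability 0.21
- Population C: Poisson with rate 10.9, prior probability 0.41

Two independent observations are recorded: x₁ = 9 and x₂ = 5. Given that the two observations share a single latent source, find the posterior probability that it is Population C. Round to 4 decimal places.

Apply Bayes' rule: the posterior for each component is proportional to its prior times its likelihood at x.
Since both observations come from the same component, the likelihood for component k is f_k(x₁)·f_k(x₂).
  L_A = [e^(−6.7)·6.7^9/9! = 0.0922863] × [0.13849] = 0.0127808
  L_B = [e^(−10.5)·10.5^9/9! = 0.11772] × [0.0292869] = 0.00344764
  L_C = [e^(−10.9)·10.9^9/9! = 0.110475] × [0.0236669] = 0.00261461
Prior × likelihood for each component:
  π_A·L_A = 0.38 × 0.0127808 = 0.00485669
  π_B·L_B = 0.21 × 0.00344764 = 0.000724004
  π_C·L_C = 0.41 × 0.00261461 = 0.00107199
Marginal: 0.00485669 + 0.000724004 + 0.00107199 = 0.00665269
Responsibility of Population C: 0.00107199 / 0.00665269 ≈ 0.1611

0.1611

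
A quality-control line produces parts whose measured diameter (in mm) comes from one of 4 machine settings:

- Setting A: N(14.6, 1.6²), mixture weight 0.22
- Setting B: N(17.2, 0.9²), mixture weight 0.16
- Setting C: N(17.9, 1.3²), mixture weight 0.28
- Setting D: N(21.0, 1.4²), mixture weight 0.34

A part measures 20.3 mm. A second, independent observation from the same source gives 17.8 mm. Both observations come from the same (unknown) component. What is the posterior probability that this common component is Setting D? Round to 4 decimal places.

Posterior ∝ prior × likelihood, so P(k | x) ∝ P(Z=k) f_k(x); normalise over all components.
Since both observations come from the same component, the likelihood for component k is f_k(x₁)·f_k(x₂).
  p_A = [0.000437408] × [0.0337444] = 1.476e-05
  p_B = [0.00117595] × [0.354942] = 0.000417395
  p_C = [0.05583] × [0.305972] = 0.0170824
  p_D = [0.251475] × [0.0209073] = 0.00525767
Weight by the priors:
  P(Z=A)·p_A = 0.22 × 1.476e-05 = 3.24721e-06
  P(Z=B)·p_B = 0.16 × 0.000417395 = 6.67832e-05
  P(Z=C)·p_C = 0.28 × 0.0170824 = 0.00478307
  P(Z=D)·p_D = 0.34 × 0.00525767 = 0.00178761
Marginal: 3.24721e-06 + 6.67832e-05 + 0.00478307 + 0.00178761 = 0.00664071
Responsibility of Setting D: 0.00178761 / 0.00664071 ≈ 0.2692

0.2692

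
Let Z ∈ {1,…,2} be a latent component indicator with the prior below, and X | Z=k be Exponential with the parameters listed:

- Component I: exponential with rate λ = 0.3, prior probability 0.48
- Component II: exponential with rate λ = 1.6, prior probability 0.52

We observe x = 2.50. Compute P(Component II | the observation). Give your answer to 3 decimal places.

P(component k | x) = w_k·f_k(x) / marginal(x), where marginal(x) = Σ_j w_j·f_j(x).
Exponential densities:
  L_I = 0.14171
  L_II = 0.029305
Weight by the priors:
  w_I·L_I = 0.48 × 0.14171 = 0.0680208
  w_II·L_II = 0.52 × 0.029305 = 0.0152386
Sum: 0.0680208 + 0.0152386 = 0.0832594
So the posterior for Component II is 0.0152386 / 0.0832594 ≈ 0.183.

0.183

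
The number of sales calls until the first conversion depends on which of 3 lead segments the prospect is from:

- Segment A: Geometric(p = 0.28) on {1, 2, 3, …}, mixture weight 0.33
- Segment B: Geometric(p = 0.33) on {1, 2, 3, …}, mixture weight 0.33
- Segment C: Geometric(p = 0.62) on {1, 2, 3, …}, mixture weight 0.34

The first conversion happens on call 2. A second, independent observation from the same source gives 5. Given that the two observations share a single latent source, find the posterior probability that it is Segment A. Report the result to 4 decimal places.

The responsibility of component k is w_k f_k(x) divided by Σ_j w_j f_j(x).
Since both observations come from the same component, the likelihood for component k is f_k(x₁)·f_k(x₂).
  p_A = [0.28·(1−0.28)^1 = 0.28·0.72 = 0.2016] × [0.0752468] = 0.0151698
  p_B = [0.33·(1−0.33)^1 = 0.33·0.67 = 0.2211] × [0.0664987] = 0.0147029
  p_C = [0.62·(1−0.62)^1 = 0.62·0.38 = 0.2356] × [0.0129278] = 0.0030458
Multiply by the mixture weights:
  w_A·p_A = 0.33 × 0.0151698 = 0.00500602
  w_B·p_B = 0.33 × 0.0147029 = 0.00485194
  w_C·p_C = 0.34 × 0.0030458 = 0.00103557
Normaliser: 0.00500602 + 0.00485194 + 0.00103557 = 0.0108935
P(Segment A | x₁,x₂) = 0.00500602 / 0.0108935 ≈ 0.4595

0.4595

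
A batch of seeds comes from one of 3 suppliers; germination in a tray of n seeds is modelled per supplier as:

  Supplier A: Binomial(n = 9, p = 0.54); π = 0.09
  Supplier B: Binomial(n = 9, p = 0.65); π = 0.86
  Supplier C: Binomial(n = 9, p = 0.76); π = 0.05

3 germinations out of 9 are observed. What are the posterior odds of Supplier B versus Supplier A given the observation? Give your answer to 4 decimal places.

Since P(k|x) ∝ π_k f_k(x), the posterior odds are π_i f_i(x) / (π_j f_j(x)).
Binomial probabilities:
  L_A = 0.125316
  L_B = 0.042406
  L_C = 0.00704673
Odds = (0.86/0.09) × (0.042406/0.125316) = 9.55556 × 0.338392 ≈ 3.2335

3.2335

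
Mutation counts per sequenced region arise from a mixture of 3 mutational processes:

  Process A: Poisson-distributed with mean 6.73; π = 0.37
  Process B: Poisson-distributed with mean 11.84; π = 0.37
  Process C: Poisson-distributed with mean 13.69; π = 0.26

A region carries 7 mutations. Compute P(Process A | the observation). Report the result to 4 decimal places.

0.7087

Apply Bayes' rule: the posterior for each component is proportional to its prior times its likelihood at x.
Poisson probabilities:
  p_A = e^(−6.73)·6.73^7/7! = 0.148208
  p_B = e^(−11.84)·11.84^7/7! = 0.0466643
  p_C = e^(−13.69)·13.69^7/7! = 0.0202723
Unnormalised posteriors:
  π_A·p_A = 0.37 × 0.148208 = 0.0548371
  π_B·p_B = 0.37 × 0.0466643 = 0.0172658
  π_C·p_C = 0.26 × 0.0202723 = 0.00527079
Denominator: 0.0548371 + 0.0172658 + 0.00527079 = 0.0773737
So the posterior for Process A is 0.0548371 / 0.0773737 ≈ 0.7087.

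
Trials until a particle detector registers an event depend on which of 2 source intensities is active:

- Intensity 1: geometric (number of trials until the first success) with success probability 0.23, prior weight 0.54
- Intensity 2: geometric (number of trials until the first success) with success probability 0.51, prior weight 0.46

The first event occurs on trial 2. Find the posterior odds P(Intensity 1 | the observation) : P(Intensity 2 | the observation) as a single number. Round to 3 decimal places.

0.832

The posterior odds equal the prior odds times the likelihood ratio: (π_i/π_j)·(f_i(x)/f_j(x)).
Evaluate each component's likelihood at the observed value:
  p_1 = 0.1771
  p_2 = 0.2499
Odds = (0.54/0.46) × (0.1771/0.2499) = 1.17391 × 0.708683 ≈ 0.832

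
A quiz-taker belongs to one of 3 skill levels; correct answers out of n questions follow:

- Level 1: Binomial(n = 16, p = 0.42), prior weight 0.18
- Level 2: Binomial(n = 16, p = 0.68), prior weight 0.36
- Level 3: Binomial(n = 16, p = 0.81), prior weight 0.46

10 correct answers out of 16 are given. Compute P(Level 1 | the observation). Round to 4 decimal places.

0.0978

Posterior ∝ prior × likelihood, so P(k | x) ∝ π_k f_k(x); normalise over all components.
Component likelihoods at x = 10 correct answers out of 16:
  L_1 = C(16,10)·0.42^10·0.58^6 = 8008·0.000170802·0.0380687 = 0.0520697
  L_2 = C(16,10)·0.68^10·0.32^6 = 8008·0.0211392·0.00107374 = 0.181766
  L_3 = C(16,10)·0.81^10·0.19^6 = 8008·0.121577·4.70459e-05 = 0.0458032
Unnormalised posteriors:
  π_1·L_1 = 0.18 × 0.0520697 = 0.00937254
  π_2·L_2 = 0.36 × 0.181766 = 0.0654358
  π_3·L_3 = 0.46 × 0.0458032 = 0.0210695
Denominator: 0.00937254 + 0.0654358 + 0.0210695 = 0.0958778
P(Level 1 | data) = 0.00937254 / 0.0958778 ≈ 0.0978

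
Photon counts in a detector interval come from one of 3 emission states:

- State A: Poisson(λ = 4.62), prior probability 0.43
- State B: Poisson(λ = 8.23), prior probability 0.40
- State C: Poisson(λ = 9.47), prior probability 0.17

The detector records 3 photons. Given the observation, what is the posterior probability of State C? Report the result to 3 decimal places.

0.023

The responsibility of component k is P(Z=k) f_k(x) divided by Σ_j P(Z=j) f_j(x).
Evaluate each component's likelihood at the observed value:
  f_A = 0.161933
  f_B = 0.0247631
  f_C = 0.0109177
Weight by the priors:
  P(Z=A)·f_A = 0.43 × 0.161933 = 0.069631
  P(Z=B)·f_B = 0.40 × 0.0247631 = 0.00990523
  P(Z=C)·f_C = 0.17 × 0.0109177 = 0.001856
Marginal: 0.069631 + 0.00990523 + 0.001856 = 0.0813922
So the posterior for State C is 0.001856 / 0.0813922 ≈ 0.023.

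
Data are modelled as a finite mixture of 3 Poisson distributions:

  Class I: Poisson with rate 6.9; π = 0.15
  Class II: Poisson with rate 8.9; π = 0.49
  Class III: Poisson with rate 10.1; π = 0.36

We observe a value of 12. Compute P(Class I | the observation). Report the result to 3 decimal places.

0.050

The responsibility of component k is π_k f_k(x) divided by Σ_j π_j f_j(x).
Poisson probabilities:
  f_I = e^(−6.9)·6.9^12/12! = 0.0245031
  f_II = e^(−8.9)·8.9^12/12! = 0.070327
  f_III = e^(−10.1)·10.1^12/12! = 0.0966374
Prior × likelihood for each component:
  π_I·f_I = 0.15 × 0.0245031 = 0.00367546
  π_II·f_II = 0.49 × 0.070327 = 0.0344602
  π_III·f_III = 0.36 × 0.0966374 = 0.0347895
Marginal: 0.00367546 + 0.0344602 + 0.0347895 = 0.0729252
P(Class I | x) = 0.00367546 / 0.0729252 ≈ 0.050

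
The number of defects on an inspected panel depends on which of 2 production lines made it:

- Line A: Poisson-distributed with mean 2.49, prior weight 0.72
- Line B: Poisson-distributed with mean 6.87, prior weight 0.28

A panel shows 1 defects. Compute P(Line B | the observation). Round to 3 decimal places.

By Bayes' theorem, P(k | x) = π_k f_k(x) / Σ_j π_j f_j(x).
Evaluate each component's likelihood at the observed value:
  f_A = e^(−2.49)·2.49^1/1! = 0.206446
  f_B = e^(−6.87)·6.87^1/1! = 0.00713434
Unnormalised posteriors:
  π_A·f_A = 0.72 × 0.206446 = 0.148641
  π_B·f_B = 0.28 × 0.00713434 = 0.00199761
Sum: 0.148641 + 0.00199761 = 0.150639
Responsibility of Line B: 0.00199761 / 0.150639 ≈ 0.013

0.013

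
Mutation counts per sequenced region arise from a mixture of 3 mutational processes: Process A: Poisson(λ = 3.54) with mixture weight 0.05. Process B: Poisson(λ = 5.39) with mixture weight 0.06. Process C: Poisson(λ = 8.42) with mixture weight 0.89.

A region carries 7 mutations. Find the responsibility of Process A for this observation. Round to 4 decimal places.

0.0159

Apply Bayes' rule: the posterior for each component is proportional to its prior times its likelihood at x.
Evaluate each component's likelihood at the observed value:
  f_A = 0.0401042
  f_B = 0.119631
  f_C = 0.131218
Unnormalised posteriors:
  w_A·f_A = 0.05 × 0.0401042 = 0.00200521
  w_B·f_B = 0.06 × 0.119631 = 0.00717786
  w_C·f_C = 0.89 × 0.131218 = 0.116784
Sum: 0.00200521 + 0.00717786 + 0.116784 = 0.125967
Responsibility of Process A: 0.00200521 / 0.125967 ≈ 0.0159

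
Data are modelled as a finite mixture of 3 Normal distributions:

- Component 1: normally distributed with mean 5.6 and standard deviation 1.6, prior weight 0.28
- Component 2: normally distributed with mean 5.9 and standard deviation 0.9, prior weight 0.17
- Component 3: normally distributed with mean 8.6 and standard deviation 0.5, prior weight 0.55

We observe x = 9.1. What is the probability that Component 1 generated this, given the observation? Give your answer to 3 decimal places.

Posterior ∝ prior × likelihood, so P(k | x) ∝ P(Z=k) f_k(x); normalise over all components.
Evaluate each component's likelihood at the observed value:
  f_1 = 0.022788
  f_2 = 0.000797072
  f_3 = 0.483941
Weight by the priors:
  P(Z=1)·f_1 = 0.28 × 0.022788 = 0.00638065
  P(Z=2)·f_2 = 0.17 × 0.000797072 = 0.000135502
  P(Z=3)·f_3 = 0.55 × 0.483941 = 0.266168
Marginal: 0.00638065 + 0.000135502 + 0.266168 = 0.272684
P(Component 1 | x) = 0.00638065 / 0.272684 ≈ 0.023

0.023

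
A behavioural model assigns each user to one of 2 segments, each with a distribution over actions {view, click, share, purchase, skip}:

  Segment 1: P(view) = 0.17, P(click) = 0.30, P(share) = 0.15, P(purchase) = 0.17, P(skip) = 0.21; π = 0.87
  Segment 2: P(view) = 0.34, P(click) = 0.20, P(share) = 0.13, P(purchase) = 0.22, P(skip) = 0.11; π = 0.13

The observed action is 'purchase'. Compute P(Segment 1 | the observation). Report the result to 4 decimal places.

P(component k | x) = π_k·f_k(x) / marginal(x), where marginal(x) = Σ_j π_j·f_j(x).
Component likelihoods at x = 'purchase':
  p_1 = 0.17
  p_2 = 0.22
Multiply by the mixture weights:
  π_1·p_1 = 0.87 × 0.17 = 0.1479
  π_2·p_2 = 0.13 × 0.22 = 0.0286
Denominator: 0.1479 + 0.0286 = 0.1765
P(Segment 1 | x) ≈ 0.8380

0.8380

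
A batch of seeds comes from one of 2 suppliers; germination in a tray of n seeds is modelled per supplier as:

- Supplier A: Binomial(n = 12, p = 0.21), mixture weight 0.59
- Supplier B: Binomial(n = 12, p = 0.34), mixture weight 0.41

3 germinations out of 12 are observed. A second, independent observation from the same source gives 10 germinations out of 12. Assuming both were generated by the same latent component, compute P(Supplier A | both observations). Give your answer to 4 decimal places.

0.0194

Apply Bayes' rule: the posterior for each component is proportional to its prior times its likelihood at x.
Since both observations come from the same component, the likelihood for component k is f_k(x₁)·f_k(x₂).
  f_A = [C(12,3)·0.21^3·0.79^9 = 220·0.009261·0.119852 = 0.244188] × [6.87054e-06] = 1.6777e-06
  f_B = [C(12,3)·0.34^3·0.66^9 = 220·0.039304·0.0237627 = 0.205473] × [0.0005935] = 0.000121948
Unnormalised posteriors:
  w_A·f_A = 0.59 × 1.6777e-06 = 9.89846e-07
  w_B·f_B = 0.41 × 0.000121948 = 4.99988e-05
Denominator: 9.89846e-07 + 4.99988e-05 = 5.09887e-05
P(Supplier A | x₁,x₂) ≈ 0.0194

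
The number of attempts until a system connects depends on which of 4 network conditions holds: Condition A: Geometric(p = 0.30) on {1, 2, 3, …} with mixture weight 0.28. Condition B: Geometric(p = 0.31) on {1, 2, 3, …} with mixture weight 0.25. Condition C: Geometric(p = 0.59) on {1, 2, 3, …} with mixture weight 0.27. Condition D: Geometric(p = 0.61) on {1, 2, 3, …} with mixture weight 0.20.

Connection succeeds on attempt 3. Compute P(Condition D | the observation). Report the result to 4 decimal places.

0.1504

By Bayes' theorem, P(k | x) = P(Z=k) f_k(x) / Σ_j P(Z=j) f_j(x).
Evaluate each component's likelihood at the observed value:
  p_A = 0.30·(1−0.30)^2 = 0.30·0.49 = 0.147
  p_B = 0.31·(1−0.31)^2 = 0.31·0.4761 = 0.147591
  p_C = 0.59·(1−0.59)^2 = 0.59·0.1681 = 0.099179
  p_D = 0.61·(1−0.61)^2 = 0.61·0.1521 = 0.092781
Unnormalised posteriors:
  P(Z=A)·p_A = 0.28 × 0.147 = 0.04116
  P(Z=B)·p_B = 0.25 × 0.147591 = 0.0368977
  P(Z=C)·p_C = 0.27 × 0.099179 = 0.0267783
  P(Z=D)·p_D = 0.20 × 0.092781 = 0.0185562
Evidence: 0.04116 + 0.0368977 + 0.0267783 + 0.0185562 = 0.123392
Responsibility of Condition D: 0.0185562 / 0.123392 ≈ 0.1504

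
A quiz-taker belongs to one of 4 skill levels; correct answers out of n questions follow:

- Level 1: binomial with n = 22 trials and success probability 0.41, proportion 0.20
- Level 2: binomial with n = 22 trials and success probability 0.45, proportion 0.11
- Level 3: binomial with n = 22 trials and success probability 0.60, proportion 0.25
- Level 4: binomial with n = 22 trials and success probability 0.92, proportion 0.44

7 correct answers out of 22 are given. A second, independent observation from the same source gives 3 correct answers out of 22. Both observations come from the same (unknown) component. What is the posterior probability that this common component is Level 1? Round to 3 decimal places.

0.886

Apply Bayes' rule: the posterior for each component is proportional to its prior times its likelihood at x.
Since both observations come from the same component, the likelihood for component k is f_k(x₁)·f_k(x₂).
  p_1 = [C(22,7)·0.41^7·0.59^15 = 170544·0.00194754·0.00036541 = 0.121368] × [0.0046996] = 0.00057038
  p_2 = [C(22,7)·0.45^7·0.55^15 = 170544·0.00373669·0.000127479 = 0.081239] × [0.001637] = 0.000132988
  p_3 = [C(22,7)·0.60^7·0.40^15 = 170544·0.0279936·1.07374e-06 = 0.00512619] × [9.14354e-06] = 4.68716e-08
  p_4 = [C(22,7)·0.92^7·0.08^15 = 170544·0.557847·3.51844e-17 = 3.34735e-12] × [1.7282e-18] = 5.78489e-30
Weight by the priors:
  w_1·p_1 = 0.20 × 0.00057038 = 0.000114076
  w_2·p_2 = 0.11 × 0.000132988 = 1.46287e-05
  w_3·p_3 = 0.25 × 4.68716e-08 = 1.17179e-08
  w_4·p_4 = 0.44 × 5.78489e-30 = 2.54535e-30
Sum: 0.000114076 + 1.46287e-05 + 1.17179e-08 + 2.54535e-30 = 0.000128716
P(Level 1 | x₁, x₂) ≈ 0.886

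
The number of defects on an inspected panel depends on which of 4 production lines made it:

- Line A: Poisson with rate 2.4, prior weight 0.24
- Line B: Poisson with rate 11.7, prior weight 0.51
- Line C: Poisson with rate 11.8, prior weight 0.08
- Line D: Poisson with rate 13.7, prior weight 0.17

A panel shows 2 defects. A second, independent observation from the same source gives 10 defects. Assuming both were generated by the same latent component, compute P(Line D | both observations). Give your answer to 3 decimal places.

Apply Bayes' rule: the posterior for each component is proportional to its prior times its likelihood at x.
Since both observations come from the same component, the likelihood for component k is f_k(x₁)·f_k(x₂).
  p_A = [0.261268] × [0.000158505] = 4.14122e-05
  p_B = [0.00056767] × [0.109863] = 6.23658e-05
  p_C = [0.000522467] × [0.108239] = 5.65511e-05
  p_D = [0.000105336] × [0.0720457] = 7.58901e-06
Unnormalised posteriors:
  P(Z=A)·p_A = 0.24 × 4.14122e-05 = 9.93893e-06
  P(Z=B)·p_B = 0.51 × 6.23658e-05 = 3.18066e-05
  P(Z=C)·p_C = 0.08 × 5.65511e-05 = 4.52409e-06
  P(Z=D)·p_D = 0.17 × 7.58901e-06 = 1.29013e-06
Sum: 9.93893e-06 + 3.18066e-05 + 4.52409e-06 + 1.29013e-06 = 4.75597e-05
P(Line D | data) = 1.29013e-06 / 4.75597e-05 ≈ 0.027

0.027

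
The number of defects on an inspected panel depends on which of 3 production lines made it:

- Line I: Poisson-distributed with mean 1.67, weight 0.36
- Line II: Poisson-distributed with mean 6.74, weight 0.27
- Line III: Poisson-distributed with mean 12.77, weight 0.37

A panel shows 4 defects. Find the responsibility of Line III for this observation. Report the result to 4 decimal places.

0.0231

Posterior ∝ prior × likelihood, so P(k | x) ∝ w_k f_k(x); normalise over all components.
Component likelihoods at x = 4 defects:
  p_I = e^(−1.67)·1.67^4/4! = 0.0610074
  p_II = e^(−6.74)·6.74^4/4! = 0.101691
  p_III = e^(−12.77)·12.77^4/4! = 0.00315219
Unnormalised posteriors:
  w_I·p_I = 0.36 × 0.0610074 = 0.0219627
  w_II·p_II = 0.27 × 0.101691 = 0.0274566
  w_III·p_III = 0.37 × 0.00315219 = 0.00116631
Evidence: 0.0219627 + 0.0274566 + 0.00116631 = 0.0505856
So the posterior for Line III is 0.00116631 / 0.0505856 ≈ 0.0231.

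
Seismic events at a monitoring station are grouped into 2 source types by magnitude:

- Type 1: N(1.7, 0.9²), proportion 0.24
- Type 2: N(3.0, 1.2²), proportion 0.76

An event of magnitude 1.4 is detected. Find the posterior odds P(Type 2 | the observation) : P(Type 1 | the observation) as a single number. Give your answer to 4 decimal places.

1.0322

Only the two components matter; the odds are (π_i f_i(x)) / (π_j f_j(x)).
Evaluate each component's likelihood at the observed value:
  p_1 = 0.419315
  p_2 = 0.136675
0.103873 / 0.100636 ≈ 1.0322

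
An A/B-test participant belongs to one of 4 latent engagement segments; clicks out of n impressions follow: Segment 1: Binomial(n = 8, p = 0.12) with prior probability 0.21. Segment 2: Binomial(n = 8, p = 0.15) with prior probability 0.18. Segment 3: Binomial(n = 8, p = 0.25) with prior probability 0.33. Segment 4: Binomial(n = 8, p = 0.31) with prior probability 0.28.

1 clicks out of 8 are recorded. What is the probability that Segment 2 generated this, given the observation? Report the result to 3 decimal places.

Apply Bayes' rule: the posterior for each component is proportional to its prior times its likelihood at x.
Evaluate each component's likelihood at the observed value:
  p_1 = 0.392329
  p_2 = 0.384693
  p_3 = 0.266968
  p_4 = 0.18467
Prior × likelihood for each component:
  P(Z=1)·p_1 = 0.21 × 0.392329 = 0.082389
  P(Z=2)·p_2 = 0.18 × 0.384693 = 0.0692447
  P(Z=3)·p_3 = 0.33 × 0.266968 = 0.0880994
  P(Z=4)·p_4 = 0.28 × 0.18467 = 0.0517075
Normaliser: 0.082389 + 0.0692447 + 0.0880994 + 0.0517075 = 0.29144
P(Segment 2 | data) = 0.0692447 / 0.29144 ≈ 0.238

0.238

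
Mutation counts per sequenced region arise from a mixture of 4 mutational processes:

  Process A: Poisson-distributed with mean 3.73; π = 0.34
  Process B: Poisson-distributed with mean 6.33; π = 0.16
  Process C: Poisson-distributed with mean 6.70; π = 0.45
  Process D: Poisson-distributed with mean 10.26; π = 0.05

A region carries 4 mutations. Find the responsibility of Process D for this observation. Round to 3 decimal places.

Posterior ∝ prior × likelihood, so P(k | x) ∝ π_k f_k(x); normalise over all components.
Component likelihoods at x = 4 mutations:
  L_A = e^(−3.73)·3.73^4/4! = 0.193511
  L_B = e^(−6.33)·6.33^4/4! = 0.119212
  L_C = e^(−6.70)·6.70^4/4! = 0.103351
  L_D = e^(−10.26)·10.26^4/4! = 0.0161628
Multiply by the mixture weights:
  π_A·L_A = 0.34 × 0.193511 = 0.0657937
  π_B·L_B = 0.16 × 0.119212 = 0.0190739
  π_C·L_C = 0.45 × 0.103351 = 0.046508
  π_D·L_D = 0.05 × 0.0161628 = 0.00080814
Sum: 0.0657937 + 0.0190739 + 0.046508 + 0.00080814 = 0.132184
Responsibility of Process D: 0.00080814 / 0.132184 ≈ 0.006

0.006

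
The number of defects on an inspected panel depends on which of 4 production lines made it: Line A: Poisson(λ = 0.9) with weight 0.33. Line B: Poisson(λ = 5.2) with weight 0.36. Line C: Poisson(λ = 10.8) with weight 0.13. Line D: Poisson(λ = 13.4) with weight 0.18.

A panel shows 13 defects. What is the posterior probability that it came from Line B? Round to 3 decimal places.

0.020

The responsibility of component k is w_k f_k(x) divided by Σ_j w_j f_j(x).
Poisson probabilities:
  p_A = e^(−0.9)·0.9^13/13! = 1.65961e-11
  p_B = e^(−5.2)·5.2^13/13! = 0.00180066
  p_C = e^(−10.8)·10.8^13/13! = 0.0890939
  p_D = e^(−13.4)·13.4^13/13! = 0.109279
Unnormalised posteriors:
  w_A·p_A = 0.33 × 1.65961e-11 = 5.47673e-12
  w_B·p_B = 0.36 × 0.00180066 = 0.000648238
  w_C·p_C = 0.13 × 0.0890939 = 0.0115822
  w_D·p_D = 0.18 × 0.109279 = 0.0196702
Normaliser: 5.47673e-12 + 0.000648238 + 0.0115822 + 0.0196702 = 0.0319006
P(Line B | 13 defects) ≈ 0.020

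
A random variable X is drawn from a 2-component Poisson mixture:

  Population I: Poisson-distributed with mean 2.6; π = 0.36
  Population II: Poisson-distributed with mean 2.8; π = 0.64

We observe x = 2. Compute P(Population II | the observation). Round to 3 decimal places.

0.628

Posterior ∝ prior × likelihood, so P(k | x) ∝ π_k f_k(x); normalise over all components.
Component likelihoods at x = 2:
  L_I = 0.251045
  L_II = 0.238375
Prior × likelihood for each component:
  π_I·L_I = 0.36 × 0.251045 = 0.0903761
  π_II·L_II = 0.64 × 0.238375 = 0.15256
Normaliser: 0.0903761 + 0.15256 = 0.242936
P(Population II | x) = 0.15256 / 0.242936 ≈ 0.628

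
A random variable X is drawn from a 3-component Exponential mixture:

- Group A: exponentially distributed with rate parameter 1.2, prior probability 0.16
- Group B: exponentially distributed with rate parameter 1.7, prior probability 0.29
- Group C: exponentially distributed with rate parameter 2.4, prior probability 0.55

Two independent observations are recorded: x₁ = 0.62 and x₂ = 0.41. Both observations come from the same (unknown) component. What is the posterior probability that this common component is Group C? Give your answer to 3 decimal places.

Posterior ∝ prior × likelihood, so P(k | x) ∝ π_k f_k(x); normalise over all components.
Since both observations come from the same component, the likelihood for component k is f_k(x₁)·f_k(x₂).
  L_A = [0.570251] × [0.733683] = 0.418383
  L_B = [0.592519] × [0.846731] = 0.501705
  L_C = [0.541977] × [0.897151] = 0.486235
Prior × likelihood for each component:
  π_A·L_A = 0.16 × 0.418383 = 0.0669414
  π_B·L_B = 0.29 × 0.501705 = 0.145494
  π_C·L_C = 0.55 × 0.486235 = 0.267429
Sum: 0.0669414 + 0.145494 + 0.267429 = 0.479865
So the posterior for Group C is 0.267429 / 0.479865 ≈ 0.557.

0.557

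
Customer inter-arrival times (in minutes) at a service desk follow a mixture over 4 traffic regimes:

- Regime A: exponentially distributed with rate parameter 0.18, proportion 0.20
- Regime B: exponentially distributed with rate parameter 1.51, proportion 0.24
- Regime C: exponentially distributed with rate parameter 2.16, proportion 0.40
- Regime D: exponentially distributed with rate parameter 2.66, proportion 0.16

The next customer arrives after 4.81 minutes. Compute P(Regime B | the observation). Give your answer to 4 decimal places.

0.0165

The responsibility of component k is π_k f_k(x) divided by Σ_j π_j f_j(x).
Evaluate each component's likelihood at the observed value:
  p_A = 0.0757287
  p_B = 0.00105841
  p_C = 6.64214e-05
  p_D = 7.38342e-06
Weight by the priors:
  π_A·p_A = 0.20 × 0.0757287 = 0.0151457
  π_B·p_B = 0.24 × 0.00105841 = 0.000254018
  π_C·p_C = 0.40 × 6.64214e-05 = 2.65685e-05
  π_D·p_D = 0.16 × 7.38342e-06 = 1.18135e-06
Marginal: 0.0151457 + 0.000254018 + 2.65685e-05 + 1.18135e-06 = 0.0154275
Responsibility of Regime B: 0.000254018 / 0.0154275 ≈ 0.0165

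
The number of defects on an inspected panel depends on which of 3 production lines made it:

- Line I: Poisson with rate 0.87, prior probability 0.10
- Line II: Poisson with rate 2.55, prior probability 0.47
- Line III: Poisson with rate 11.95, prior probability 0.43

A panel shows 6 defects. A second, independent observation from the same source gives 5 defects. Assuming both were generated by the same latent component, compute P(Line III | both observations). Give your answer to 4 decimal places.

0.1303

The responsibility of component k is P(Z=k) f_k(x) divided by Σ_j P(Z=j) f_j(x).
Since both observations come from the same component, the likelihood for component k is f_k(x₁)·f_k(x₂).
  p_I = [0.000252317] × [0.00174012] = 4.39062e-07
  p_II = [0.0298166] × [0.0701566] = 0.00209183
  p_III = [0.026125] × [0.0131171] = 0.000342685
Prior × likelihood for each component:
  P(Z=I)·p_I = 0.10 × 4.39062e-07 = 4.39062e-08
  P(Z=II)·p_II = 0.47 × 0.00209183 = 0.00098316
  P(Z=III)·p_III = 0.43 × 0.000342685 = 0.000147355
Denominator: 4.39062e-08 + 0.00098316 + 0.000147355 = 0.00113056
P(Line III | x₁,x₂) = 0.000147355 / 0.00113056 ≈ 0.1303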